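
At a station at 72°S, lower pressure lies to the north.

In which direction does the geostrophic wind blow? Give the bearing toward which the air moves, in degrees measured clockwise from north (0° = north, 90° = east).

270°

The pressure-gradient force points toward the north (bearing 000°).
Geostrophic balance: in the Southern Hemisphere the Coriolis force deflects motion to the left, so the geostrophic wind blows 90° to the left of the pressure-gradient force (low pressure on the right).
Rotating 000° by 90° counterclockwise gives 270° — the wind blows toward the west.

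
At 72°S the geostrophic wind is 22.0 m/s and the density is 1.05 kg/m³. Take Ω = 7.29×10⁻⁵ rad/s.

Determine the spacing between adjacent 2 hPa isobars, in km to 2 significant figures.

Coriolis parameter at 72°S:
f = 2Ω sin φ = 2 × 7.29×10⁻⁵ × sin 72° = 1.39×10⁻⁴ s⁻¹
Geostrophic balance rearranged: |∂P/∂n| = f ρ V_g
|∂P/∂n| = 1.39×10⁻⁴ × 1.05 × 22.0 = 3.20×10⁻³ Pa/m
Isobar spacing: Δn = ΔP/|∂P/∂n| = 200 Pa / 3.20×10⁻³ Pa/m = 62439 m ≈ 62 km

62 km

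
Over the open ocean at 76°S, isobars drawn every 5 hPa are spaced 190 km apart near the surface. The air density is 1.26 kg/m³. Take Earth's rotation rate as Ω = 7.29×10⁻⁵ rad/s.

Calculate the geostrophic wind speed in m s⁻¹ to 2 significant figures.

15 m s⁻¹

Coriolis parameter at 76°S:
f = 2Ω sin φ = 2 × 7.29×10⁻⁵ × sin 76° = 1.41×10⁻⁴ s⁻¹
Pressure gradient: |∂P/∂n| = 500 Pa / 190000 m = 2.63×10⁻³ Pa/m
Geostrophic balance (pressure-gradient force = Coriolis force):
V_g = (1/(fρ)) |∂P/∂n| = 2.63×10⁻³ / (1.41×10⁻⁴ × 1.26) = 14.8 m/s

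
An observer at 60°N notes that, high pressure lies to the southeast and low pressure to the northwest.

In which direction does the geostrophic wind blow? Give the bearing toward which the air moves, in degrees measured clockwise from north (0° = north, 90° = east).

045°

The pressure-gradient force points toward the northwest (bearing 315°).
Geostrophic balance: in the Northern Hemisphere the Coriolis force deflects motion to the right, so the geostrophic wind blows 90° to the right of the pressure-gradient force (low pressure on the left).
Rotating 315° by 90° clockwise gives 045° — the wind blows toward the northeast.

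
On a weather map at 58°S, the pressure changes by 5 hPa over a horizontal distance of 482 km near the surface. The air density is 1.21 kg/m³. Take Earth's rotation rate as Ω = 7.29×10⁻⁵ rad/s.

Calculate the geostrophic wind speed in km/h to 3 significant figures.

Coriolis parameter at 58°S:
f = 2Ω sin φ = 2 × 7.29×10⁻⁵ × sin 58° = 1.24×10⁻⁴ s⁻¹
Pressure gradient: |∂P/∂n| = 500 Pa / 482000 m = 1.04×10⁻³ Pa/m
Geostrophic balance (pressure-gradient force = Coriolis force):
V_g = (1/(fρ)) |∂P/∂n| = 1.04×10⁻³ / (1.24×10⁻⁴ × 1.21) = 6.93 m/s
Converting: 6.93 m/s × 3.6 = 25.0 km/h

25.0 km/h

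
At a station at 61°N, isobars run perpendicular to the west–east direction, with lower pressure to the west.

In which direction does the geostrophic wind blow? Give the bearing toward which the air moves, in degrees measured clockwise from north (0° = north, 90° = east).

000°

The pressure-gradient force points toward the west (bearing 270°).
Geostrophic balance: in the Northern Hemisphere the Coriolis force deflects motion to the right, so the geostrophic wind blows 90° to the right of the pressure-gradient force (low pressure on the left).
Rotating 270° by 90° clockwise gives 000° — the wind blows toward the north.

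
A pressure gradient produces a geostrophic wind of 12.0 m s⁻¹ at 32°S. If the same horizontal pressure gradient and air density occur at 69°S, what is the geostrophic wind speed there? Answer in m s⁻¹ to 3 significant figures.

With the same pressure gradient and density, V_g ∝ 1/f ∝ 1/sin φ.
V₂ = V₁ · sin φ₁ / sin φ₂ = 12.0 × sin 32° / sin 69°
V₂ = 12.0 × 0.5299/0.9336 = 6.81 m s⁻¹

6.81 m s⁻¹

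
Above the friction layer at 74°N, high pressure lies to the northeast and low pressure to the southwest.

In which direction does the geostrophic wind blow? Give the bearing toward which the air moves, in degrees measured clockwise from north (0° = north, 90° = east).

The pressure-gradient force points toward the southwest (bearing 225°).
Geostrophic balance: in the Northern Hemisphere the Coriolis force deflects motion to the right, so the geostrophic wind blows 90° to the right of the pressure-gradient force (low pressure on the left).
Rotating 225° by 90° clockwise gives 315° — the wind blows toward the northwest.

315°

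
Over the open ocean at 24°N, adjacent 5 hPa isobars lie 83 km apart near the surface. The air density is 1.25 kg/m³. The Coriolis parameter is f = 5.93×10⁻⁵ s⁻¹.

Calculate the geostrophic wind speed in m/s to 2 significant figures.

Pressure gradient: |∂P/∂n| = 500 Pa / 83000 m = 6.02×10⁻³ Pa/m
Geostrophic balance (pressure-gradient force = Coriolis force):
V_g = (1/(fρ)) |∂P/∂n| = 6.02×10⁻³ / (5.93×10⁻⁵ × 1.25) = 81.3 m/s

81 m/s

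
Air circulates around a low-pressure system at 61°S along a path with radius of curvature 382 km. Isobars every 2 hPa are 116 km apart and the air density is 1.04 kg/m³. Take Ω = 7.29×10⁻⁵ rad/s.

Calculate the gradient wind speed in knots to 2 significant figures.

21 knots

Coriolis parameter at 61°S:
f = 2Ω sin φ = 2 × 7.29×10⁻⁵ × sin 61° = 1.28×10⁻⁴ s⁻¹
Pressure gradient: |∂P/∂n| = 200 Pa / 116000 m = 1.72×10⁻³ Pa/m
Geostrophic speed: V_g = |∂P/∂n|/(fρ) = 1.72×10⁻³/(1.28×10⁻⁴ × 1.04) = 13.0 m/s
Around a low, centrifugal force acts outward with Coriolis, so pressure-gradient force balances both:
(1/ρ)|∂P/∂n| = fV + V²/R  →  V² + fR·V − fR·V_g = 0
With fR = 1.28×10⁻⁴ × 382×10³ m = 48.7 m/s:
V = [−fR + √((fR)² + 4 fR V_g)]/2 = [−48.7 + √(48.7² + 4×48.7×13)]/2 = 10.7 m/s
Subgeostrophic (V < V_g = 13 m/s), as expected around a low.
Converting: 10.7 m/s × 1.944 = 21 knots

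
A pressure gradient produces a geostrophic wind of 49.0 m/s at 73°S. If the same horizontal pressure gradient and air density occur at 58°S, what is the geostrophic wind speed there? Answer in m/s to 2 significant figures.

55 m/s

With the same pressure gradient and density, V_g ∝ 1/f ∝ 1/sin φ.
V₂ = V₁ · sin φ₁ / sin φ₂ = 49.0 × sin 73° / sin 58°
V₂ = 49.0 × 0.9563/0.8480 = 55 m/s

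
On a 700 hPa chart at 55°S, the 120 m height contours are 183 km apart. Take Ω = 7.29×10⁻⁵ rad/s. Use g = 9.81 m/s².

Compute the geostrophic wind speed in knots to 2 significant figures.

Coriolis parameter at 55°S:
f = 2Ω sin φ = 2 × 7.29×10⁻⁵ × sin 55° = 1.19×10⁻⁴ s⁻¹
Height gradient: |∂Z/∂n| = 120 m / 183000 m = 6.56×10⁻⁴
On a pressure surface, geostrophic balance gives V_g = (g/f)|∂Z/∂n|:
V_g = 9.81 × 6.56×10⁻⁴ / 1.19×10⁻⁴ = 53.9 m/s
Converting: 53.9 m/s × 1.944 = 100 knots

100 knots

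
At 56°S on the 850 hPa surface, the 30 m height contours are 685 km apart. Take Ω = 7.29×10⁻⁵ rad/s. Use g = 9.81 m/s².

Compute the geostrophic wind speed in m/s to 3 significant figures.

3.55 m/s

Coriolis parameter at 56°S:
f = 2Ω sin φ = 2 × 7.29×10⁻⁵ × sin 56° = 1.21×10⁻⁴ s⁻¹
Height gradient: |∂Z/∂n| = 30 m / 685000 m = 4.38×10⁻⁵
On a pressure surface, geostrophic balance gives V_g = (g/f)|∂Z/∂n|:
V_g = 9.81 × 4.38×10⁻⁵ / 1.21×10⁻⁴ = 3.55 m/s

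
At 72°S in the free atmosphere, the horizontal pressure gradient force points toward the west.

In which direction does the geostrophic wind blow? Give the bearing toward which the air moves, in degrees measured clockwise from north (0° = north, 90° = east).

The pressure-gradient force points toward the west (bearing 270°).
Geostrophic balance: in the Southern Hemisphere the Coriolis force deflects motion to the left, so the geostrophic wind blows 90° to the left of the pressure-gradient force (low pressure on the right).
Rotating 270° by 90° counterclockwise gives 180° — the wind blows toward the south.

180°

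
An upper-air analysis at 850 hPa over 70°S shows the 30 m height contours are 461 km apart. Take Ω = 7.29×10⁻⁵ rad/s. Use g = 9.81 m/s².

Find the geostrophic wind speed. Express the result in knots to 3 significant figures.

9.06 knots

Coriolis parameter at 70°S:
f = 2Ω sin φ = 2 × 7.29×10⁻⁵ × sin 70° = 1.37×10⁻⁴ s⁻¹
Height gradient: |∂Z/∂n| = 30 m / 461000 m = 6.51×10⁻⁵
On a pressure surface, geostrophic balance gives V_g = (g/f)|∂Z/∂n|:
V_g = 9.81 × 6.51×10⁻⁵ / 1.37×10⁻⁴ = 4.66 m/s
Converting: 4.66 m/s × 1.944 = 9.06 knots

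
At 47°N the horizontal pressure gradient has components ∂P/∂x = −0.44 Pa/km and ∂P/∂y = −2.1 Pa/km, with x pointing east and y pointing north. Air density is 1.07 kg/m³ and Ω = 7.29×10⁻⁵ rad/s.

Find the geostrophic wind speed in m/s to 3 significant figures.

Coriolis parameter at 47°N:
f = 2Ω sin φ = 2 × 7.29×10⁻⁵ × sin 47° = 1.07×10⁻⁴ s⁻¹
Component geostrophic relations (x east, y north):
u_g = −(1/(fρ)) ∂P/∂y,  v_g = (1/(fρ)) ∂P/∂x
u_g = −(−2.1×10⁻³)/(1.07×10⁻⁴ × 1.07) = 18.4 m/s;  v_g = (−0.44×10⁻³)/(1.07×10⁻⁴ × 1.07) = −3.86 m/s
|V_g| = √(u_g² + v_g²) = 18.8 m/s

18.8 m/s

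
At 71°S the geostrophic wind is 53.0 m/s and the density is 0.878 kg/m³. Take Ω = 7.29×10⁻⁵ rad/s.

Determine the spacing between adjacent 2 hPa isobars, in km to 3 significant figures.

31.2 km

Coriolis parameter at 71°S:
f = 2Ω sin φ = 2 × 7.29×10⁻⁵ × sin 71° = 1.38×10⁻⁴ s⁻¹
Geostrophic balance rearranged: |∂P/∂n| = f ρ V_g
|∂P/∂n| = 1.38×10⁻⁴ × 0.878 × 53.0 = 6.42×10⁻³ Pa/m
Isobar spacing: Δn = ΔP/|∂P/∂n| = 200 Pa / 6.42×10⁻³ Pa/m = 31177 m ≈ 31.2 km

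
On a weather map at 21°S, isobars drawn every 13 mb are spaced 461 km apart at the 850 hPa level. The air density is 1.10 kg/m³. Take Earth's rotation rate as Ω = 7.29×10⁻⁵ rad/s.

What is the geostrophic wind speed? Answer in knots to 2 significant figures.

Coriolis parameter at 21°S:
f = 2Ω sin φ = 2 × 7.29×10⁻⁵ × sin 21° = 5.23×10⁻⁵ s⁻¹
Pressure gradient: |∂P/∂n| = 1300 Pa / 461000 m = 2.82×10⁻³ Pa/m
Geostrophic balance (pressure-gradient force = Coriolis force):
V_g = (1/(fρ)) |∂P/∂n| = 2.82×10⁻³ / (5.23×10⁻⁵ × 1.10) = 49.1 m/s
Converting: 49.1 m/s × 1.944 = 95 knots

95 knots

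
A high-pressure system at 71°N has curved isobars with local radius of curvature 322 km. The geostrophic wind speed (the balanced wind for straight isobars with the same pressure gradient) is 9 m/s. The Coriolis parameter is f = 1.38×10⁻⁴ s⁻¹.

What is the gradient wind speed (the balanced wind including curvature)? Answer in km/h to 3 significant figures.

Around a high, pressure-gradient force acts outward with centrifugal, so Coriolis balances both:
fV = (1/ρ)|∂P/∂n| + V²/R  →  V² − fR·V + fR·V_g = 0
With fR = 1.38×10⁻⁴ × 322×10³ m = 44.4 m/s:
V = [fR − √((fR)² − 4 fR V_g)]/2 = [44.4 − √(44.4² − 4×44.4×9)]/2 = 12.5 m/s
Supergeostrophic (V > V_g = 9 m/s), as expected around a high.
Converting: 12.5 m/s × 3.6 = 45.1 km/h

45.1 km/h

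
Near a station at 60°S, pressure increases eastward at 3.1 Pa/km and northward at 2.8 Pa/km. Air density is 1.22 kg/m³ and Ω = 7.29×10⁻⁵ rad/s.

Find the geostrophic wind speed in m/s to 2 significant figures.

27 m/s

Coriolis parameter at 60°S:
f = 2Ω sin φ = 2 × 7.29×10⁻⁵ × sin 60° = 1.26×10⁻⁴ s⁻¹
In the Southern Hemisphere f is negative: f = −1.26×10⁻⁴ s⁻¹.
Component geostrophic relations (x east, y north):
u_g = −(1/(fρ)) ∂P/∂y,  v_g = (1/(fρ)) ∂P/∂x
u_g = −(2.8×10⁻³)/(−1.26×10⁻⁴ × 1.22) = 18.2 m/s;  v_g = (3.1×10⁻³)/(−1.26×10⁻⁴ × 1.22) = −20.1 m/s
|V_g| = √(u_g² + v_g²) = 27.1 m/s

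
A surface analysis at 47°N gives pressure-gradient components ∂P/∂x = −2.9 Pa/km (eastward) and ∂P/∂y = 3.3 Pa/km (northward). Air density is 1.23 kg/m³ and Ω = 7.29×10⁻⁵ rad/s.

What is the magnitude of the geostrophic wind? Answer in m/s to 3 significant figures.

33.5 m/s

Coriolis parameter at 47°N:
f = 2Ω sin φ = 2 × 7.29×10⁻⁵ × sin 47° = 1.07×10⁻⁴ s⁻¹
Component geostrophic relations (x east, y north):
u_g = −(1/(fρ)) ∂P/∂y,  v_g = (1/(fρ)) ∂P/∂x
u_g = −(3.3×10⁻³)/(1.07×10⁻⁴ × 1.23) = −25.2 m/s;  v_g = (−2.9×10⁻³)/(1.07×10⁻⁴ × 1.23) = −22.1 m/s
|V_g| = √(u_g² + v_g²) = 33.5 m/s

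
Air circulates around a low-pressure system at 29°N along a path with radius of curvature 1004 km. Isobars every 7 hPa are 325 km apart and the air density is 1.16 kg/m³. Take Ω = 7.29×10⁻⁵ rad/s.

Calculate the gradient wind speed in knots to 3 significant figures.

Coriolis parameter at 29°N:
f = 2Ω sin φ = 2 × 7.29×10⁻⁵ × sin 29° = 7.07×10⁻⁵ s⁻¹
Pressure gradient: |∂P/∂n| = 700 Pa / 325000 m = 2.15×10⁻³ Pa/m
Geostrophic speed: V_g = |∂P/∂n|/(fρ) = 2.15×10⁻³/(7.07×10⁻⁵ × 1.16) = 26.3 m/s
Around a low, centrifugal force acts outward with Coriolis, so pressure-gradient force balances both:
(1/ρ)|∂P/∂n| = fV + V²/R  →  V² + fR·V − fR·V_g = 0
With fR = 7.07×10⁻⁵ × 1004×10³ m = 71.0 m/s:
V = [−fR + √((fR)² + 4 fR V_g)]/2 = [−71.0 + √(71.0² + 4×71.0×26.3)]/2 = 20.4 m/s
Subgeostrophic (V < V_g = 26.3 m/s), as expected around a low.
Converting: 20.4 m/s × 1.944 = 39.7 knots

39.7 knots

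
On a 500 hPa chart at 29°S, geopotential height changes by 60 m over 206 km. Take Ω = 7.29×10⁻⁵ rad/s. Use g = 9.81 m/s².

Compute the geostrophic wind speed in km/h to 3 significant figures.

Coriolis parameter at 29°S:
f = 2Ω sin φ = 2 × 7.29×10⁻⁵ × sin 29° = 7.07×10⁻⁵ s⁻¹
Height gradient: |∂Z/∂n| = 60 m / 206000 m = 2.91×10⁻⁴
On a pressure surface, geostrophic balance gives V_g = (g/f)|∂Z/∂n|:
V_g = 9.81 × 2.91×10⁻⁴ / 7.07×10⁻⁵ = 40.4 m/s
Converting: 40.4 m/s × 3.6 = 146 km/h

146 km/h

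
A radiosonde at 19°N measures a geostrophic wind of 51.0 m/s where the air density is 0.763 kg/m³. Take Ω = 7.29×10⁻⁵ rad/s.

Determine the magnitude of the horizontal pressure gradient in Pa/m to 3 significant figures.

1.85×10⁻³ Pa/m

Coriolis parameter at 19°N:
f = 2Ω sin φ = 2 × 7.29×10⁻⁵ × sin 19° = 4.75×10⁻⁵ s⁻¹
Geostrophic balance rearranged: |∂P/∂n| = f ρ V_g
|∂P/∂n| = 4.75×10⁻⁵ × 0.763 × 51.0 = 1.85×10⁻³ Pa/m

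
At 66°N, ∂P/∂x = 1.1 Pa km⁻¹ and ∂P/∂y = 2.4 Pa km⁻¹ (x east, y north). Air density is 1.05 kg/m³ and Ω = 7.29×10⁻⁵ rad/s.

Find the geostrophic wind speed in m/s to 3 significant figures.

18.9 m/s

Coriolis parameter at 66°N:
f = 2Ω sin φ = 2 × 7.29×10⁻⁵ × sin 66° = 1.33×10⁻⁴ s⁻¹
Component geostrophic relations (x east, y north):
u_g = −(1/(fρ)) ∂P/∂y,  v_g = (1/(fρ)) ∂P/∂x
u_g = −(2.4×10⁻³)/(1.33×10⁻⁴ × 1.05) = −17.2 m/s;  v_g = (1.1×10⁻³)/(1.33×10⁻⁴ × 1.05) = 7.87 m/s
|V_g| = √(u_g² + v_g²) = 18.9 m/s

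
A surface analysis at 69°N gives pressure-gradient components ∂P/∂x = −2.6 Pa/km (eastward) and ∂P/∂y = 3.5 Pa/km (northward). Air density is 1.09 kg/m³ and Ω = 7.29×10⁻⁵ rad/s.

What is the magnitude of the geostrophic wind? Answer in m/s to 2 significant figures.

Coriolis parameter at 69°N:
f = 2Ω sin φ = 2 × 7.29×10⁻⁵ × sin 69° = 1.36×10⁻⁴ s⁻¹
Component geostrophic relations (x east, y north):
u_g = −(1/(fρ)) ∂P/∂y,  v_g = (1/(fρ)) ∂P/∂x
u_g = −(3.5×10⁻³)/(1.36×10⁻⁴ × 1.09) = −23.6 m/s;  v_g = (−2.6×10⁻³)/(1.36×10⁻⁴ × 1.09) = −17.5 m/s
|V_g| = √(u_g² + v_g²) = 29.4 m/s

29 m/s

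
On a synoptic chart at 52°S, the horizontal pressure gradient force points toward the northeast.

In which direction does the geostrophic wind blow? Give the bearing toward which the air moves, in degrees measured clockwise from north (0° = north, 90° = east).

315°

The pressure-gradient force points toward the northeast (bearing 045°).
Geostrophic balance: in the Southern Hemisphere the Coriolis force deflects motion to the left, so the geostrophic wind blows 90° to the left of the pressure-gradient force (low pressure on the right).
Rotating 045° by 90° counterclockwise gives 315° — the wind blows toward the northwest.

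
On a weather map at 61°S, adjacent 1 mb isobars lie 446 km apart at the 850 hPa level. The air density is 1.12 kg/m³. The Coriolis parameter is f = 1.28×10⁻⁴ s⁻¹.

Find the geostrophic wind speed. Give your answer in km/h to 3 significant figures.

Pressure gradient: |∂P/∂n| = 100 Pa / 446000 m = 2.24×10⁻⁴ Pa/m
Geostrophic balance (pressure-gradient force = Coriolis force):
V_g = (1/(fρ)) |∂P/∂n| = 2.24×10⁻⁴ / (1.28×10⁻⁴ × 1.12) = 1.56 m/s
Converting: 1.56 m/s × 3.6 = 5.63 km/h

5.63 km/h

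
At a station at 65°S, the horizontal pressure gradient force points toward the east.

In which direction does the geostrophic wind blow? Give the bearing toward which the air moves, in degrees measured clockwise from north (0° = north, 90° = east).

The pressure-gradient force points toward the east (bearing 090°).
Geostrophic balance: in the Southern Hemisphere the Coriolis force deflects motion to the left, so the geostrophic wind blows 90° to the left of the pressure-gradient force (low pressure on the right).
Rotating 090° by 90° counterclockwise gives 000° — the wind blows toward the north.

000°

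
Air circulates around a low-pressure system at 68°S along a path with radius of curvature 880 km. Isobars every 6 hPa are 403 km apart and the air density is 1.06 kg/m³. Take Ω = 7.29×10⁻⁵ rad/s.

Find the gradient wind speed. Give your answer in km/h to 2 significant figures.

Coriolis parameter at 68°S:
f = 2Ω sin φ = 2 × 7.29×10⁻⁵ × sin 68° = 1.35×10⁻⁴ s⁻¹
Pressure gradient: |∂P/∂n| = 600 Pa / 403000 m = 1.49×10⁻³ Pa/m
Geostrophic speed: V_g = |∂P/∂n|/(fρ) = 1.49×10⁻³/(1.35×10⁻⁴ × 1.06) = 10.4 m/s
Around a low, centrifugal force acts outward with Coriolis, so pressure-gradient force balances both:
(1/ρ)|∂P/∂n| = fV + V²/R  →  V² + fR·V − fR·V_g = 0
With fR = 1.35×10⁻⁴ × 880×10³ m = 119 m/s:
V = [−fR + √((fR)² + 4 fR V_g)]/2 = [−119 + √(119² + 4×119×10.4)]/2 = 9.61 m/s
Subgeostrophic (V < V_g = 10.4 m/s), as expected around a low.
Converting: 9.61 m/s × 3.6 = 35 km/h

35 km/h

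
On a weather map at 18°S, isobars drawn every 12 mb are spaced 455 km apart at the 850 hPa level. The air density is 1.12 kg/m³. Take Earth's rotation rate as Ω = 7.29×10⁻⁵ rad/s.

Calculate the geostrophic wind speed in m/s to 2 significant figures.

52 m/s

Coriolis parameter at 18°S:
f = 2Ω sin φ = 2 × 7.29×10⁻⁵ × sin 18° = 4.51×10⁻⁵ s⁻¹
Pressure gradient: |∂P/∂n| = 1200 Pa / 455000 m = 2.64×10⁻³ Pa/m
Geostrophic balance (pressure-gradient force = Coriolis force):
V_g = (1/(fρ)) |∂P/∂n| = 2.64×10⁻³ / (4.51×10⁻⁵ × 1.12) = 52.3 m/s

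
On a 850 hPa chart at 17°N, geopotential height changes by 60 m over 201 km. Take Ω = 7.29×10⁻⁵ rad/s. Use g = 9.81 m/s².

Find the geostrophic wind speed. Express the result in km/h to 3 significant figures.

247 km/h

Coriolis parameter at 17°N:
f = 2Ω sin φ = 2 × 7.29×10⁻⁵ × sin 17° = 4.26×10⁻⁵ s⁻¹
Height gradient: |∂Z/∂n| = 60 m / 201000 m = 2.99×10⁻⁴
On a pressure surface, geostrophic balance gives V_g = (g/f)|∂Z/∂n|:
V_g = 9.81 × 2.99×10⁻⁴ / 4.26×10⁻⁵ = 68.7 m/s
Converting: 68.7 m/s × 3.6 = 247 km/h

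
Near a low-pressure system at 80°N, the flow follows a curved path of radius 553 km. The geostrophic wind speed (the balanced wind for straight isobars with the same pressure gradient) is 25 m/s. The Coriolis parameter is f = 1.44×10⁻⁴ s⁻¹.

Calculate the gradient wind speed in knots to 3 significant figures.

Around a low, centrifugal force acts outward with Coriolis, so pressure-gradient force balances both:
(1/ρ)|∂P/∂n| = fV + V²/R  →  V² + fR·V − fR·V_g = 0
With fR = 1.44×10⁻⁴ × 553×10³ m = 79.6 m/s:
V = [−fR + √((fR)² + 4 fR V_g)]/2 = [−79.6 + √(79.6² + 4×79.6×25)]/2 = 20 m/s
Subgeostrophic (V < V_g = 25 m/s), as expected around a low.
Converting: 20 m/s × 1.944 = 38.8 knots

38.8 knots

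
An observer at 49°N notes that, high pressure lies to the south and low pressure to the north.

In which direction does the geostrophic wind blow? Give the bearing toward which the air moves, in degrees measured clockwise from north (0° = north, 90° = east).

090°

The pressure-gradient force points toward the north (bearing 000°).
Geostrophic balance: in the Northern Hemisphere the Coriolis force deflects motion to the right, so the geostrophic wind blows 90° to the right of the pressure-gradient force (low pressure on the left).
Rotating 000° by 90° clockwise gives 090° — the wind blows toward the east.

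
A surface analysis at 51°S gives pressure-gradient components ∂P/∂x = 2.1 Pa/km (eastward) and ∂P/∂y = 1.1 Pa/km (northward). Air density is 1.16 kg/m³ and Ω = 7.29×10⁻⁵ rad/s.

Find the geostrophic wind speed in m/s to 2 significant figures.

18 m/s

Coriolis parameter at 51°S:
f = 2Ω sin φ = 2 × 7.29×10⁻⁵ × sin 51° = 1.13×10⁻⁴ s⁻¹
In the Southern Hemisphere f is negative: f = −1.13×10⁻⁴ s⁻¹.
Component geostrophic relations (x east, y north):
u_g = −(1/(fρ)) ∂P/∂y,  v_g = (1/(fρ)) ∂P/∂x
u_g = −(1.1×10⁻³)/(−1.13×10⁻⁴ × 1.16) = 8.37 m/s;  v_g = (2.1×10⁻³)/(−1.13×10⁻⁴ × 1.16) = −16.0 m/s
|V_g| = √(u_g² + v_g²) = 18.0 m/s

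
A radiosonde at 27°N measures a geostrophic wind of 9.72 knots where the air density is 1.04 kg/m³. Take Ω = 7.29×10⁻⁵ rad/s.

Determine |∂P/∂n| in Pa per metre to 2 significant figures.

Coriolis parameter at 27°N:
f = 2Ω sin φ = 2 × 7.29×10⁻⁵ × sin 27° = 6.62×10⁻⁵ s⁻¹
Wind speed in SI: 9.72 knots = 5.00 m/s
Geostrophic balance rearranged: |∂P/∂n| = f ρ V_g
|∂P/∂n| = 6.62×10⁻⁵ × 1.04 × 5.00 = 3.44×10⁻⁴ Pa/m

3.4×10⁻⁴ Pa/m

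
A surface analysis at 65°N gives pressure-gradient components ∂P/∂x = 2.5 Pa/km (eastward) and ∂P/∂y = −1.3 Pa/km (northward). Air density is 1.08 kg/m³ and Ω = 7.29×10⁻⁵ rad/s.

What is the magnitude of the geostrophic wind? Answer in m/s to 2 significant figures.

20 m/s

Coriolis parameter at 65°N:
f = 2Ω sin φ = 2 × 7.29×10⁻⁵ × sin 65° = 1.32×10⁻⁴ s⁻¹
Component geostrophic relations (x east, y north):
u_g = −(1/(fρ)) ∂P/∂y,  v_g = (1/(fρ)) ∂P/∂x
u_g = −(−1.3×10⁻³)/(1.32×10⁻⁴ × 1.08) = 9.11 m/s;  v_g = (2.5×10⁻³)/(1.32×10⁻⁴ × 1.08) = 17.5 m/s
|V_g| = √(u_g² + v_g²) = 19.7 m/s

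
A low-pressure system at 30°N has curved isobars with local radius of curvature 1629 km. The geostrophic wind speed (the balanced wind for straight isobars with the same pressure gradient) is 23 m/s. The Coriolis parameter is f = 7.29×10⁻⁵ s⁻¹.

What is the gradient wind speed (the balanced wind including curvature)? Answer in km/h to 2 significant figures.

Around a low, centrifugal force acts outward with Coriolis, so pressure-gradient force balances both:
(1/ρ)|∂P/∂n| = fV + V²/R  →  V² + fR·V − fR·V_g = 0
With fR = 7.29×10⁻⁵ × 1629×10³ m = 119 m/s:
V = [−fR + √((fR)² + 4 fR V_g)]/2 = [−119 + √(119² + 4×119×23)]/2 = 19.7 m/s
Subgeostrophic (V < V_g = 23 m/s), as expected around a low.
Converting: 19.7 m/s × 3.6 = 71 km/h

71 km/h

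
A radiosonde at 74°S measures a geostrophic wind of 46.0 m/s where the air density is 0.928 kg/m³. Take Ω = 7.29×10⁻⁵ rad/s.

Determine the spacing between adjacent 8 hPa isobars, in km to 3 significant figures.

134 km

Coriolis parameter at 74°S:
f = 2Ω sin φ = 2 × 7.29×10⁻⁵ × sin 74° = 1.40×10⁻⁴ s⁻¹
Geostrophic balance rearranged: |∂P/∂n| = f ρ V_g
|∂P/∂n| = 1.40×10⁻⁴ × 0.928 × 46.0 = 5.98×10⁻³ Pa/m
Isobar spacing: Δn = ΔP/|∂P/∂n| = 800 Pa / 5.98×10⁻³ Pa/m = 133717 m ≈ 134 km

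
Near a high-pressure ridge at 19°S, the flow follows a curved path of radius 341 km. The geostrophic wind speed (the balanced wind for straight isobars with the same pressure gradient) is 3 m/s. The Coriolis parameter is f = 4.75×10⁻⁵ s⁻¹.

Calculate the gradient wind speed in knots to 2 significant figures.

Around a high, pressure-gradient force acts outward with centrifugal, so Coriolis balances both:
fV = (1/ρ)|∂P/∂n| + V²/R  →  V² − fR·V + fR·V_g = 0
With fR = 4.75×10⁻⁵ × 341×10³ m = 16.2 m/s:
V = [fR − √((fR)² − 4 fR V_g)]/2 = [16.2 − √(16.2² − 4×16.2×3)]/2 = 3.98 m/s
Supergeostrophic (V > V_g = 3 m/s), as expected around a high.
Converting: 3.98 m/s × 1.944 = 7.7 knots

7.7 knots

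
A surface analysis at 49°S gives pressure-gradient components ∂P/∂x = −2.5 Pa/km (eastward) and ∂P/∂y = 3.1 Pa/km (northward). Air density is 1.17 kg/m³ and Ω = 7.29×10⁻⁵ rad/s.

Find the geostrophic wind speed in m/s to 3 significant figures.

30.9 m/s

Coriolis parameter at 49°S:
f = 2Ω sin φ = 2 × 7.29×10⁻⁵ × sin 49° = 1.10×10⁻⁴ s⁻¹
In the Southern Hemisphere f is negative: f = −1.10×10⁻⁴ s⁻¹.
Component geostrophic relations (x east, y north):
u_g = −(1/(fρ)) ∂P/∂y,  v_g = (1/(fρ)) ∂P/∂x
u_g = −(3.1×10⁻³)/(−1.10×10⁻⁴ × 1.17) = 24.1 m/s;  v_g = (−2.5×10⁻³)/(−1.10×10⁻⁴ × 1.17) = 19.4 m/s
|V_g| = √(u_g² + v_g²) = 30.9 m/s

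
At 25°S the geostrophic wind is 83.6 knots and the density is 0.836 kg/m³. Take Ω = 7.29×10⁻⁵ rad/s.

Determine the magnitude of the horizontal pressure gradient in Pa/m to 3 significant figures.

Coriolis parameter at 25°S:
f = 2Ω sin φ = 2 × 7.29×10⁻⁵ × sin 25° = 6.16×10⁻⁵ s⁻¹
Wind speed in SI: 83.6 knots = 43.0 m/s
Geostrophic balance rearranged: |∂P/∂n| = f ρ V_g
|∂P/∂n| = 6.16×10⁻⁵ × 0.836 × 43.0 = 2.22×10⁻³ Pa/m

2.22×10⁻³ Pa/m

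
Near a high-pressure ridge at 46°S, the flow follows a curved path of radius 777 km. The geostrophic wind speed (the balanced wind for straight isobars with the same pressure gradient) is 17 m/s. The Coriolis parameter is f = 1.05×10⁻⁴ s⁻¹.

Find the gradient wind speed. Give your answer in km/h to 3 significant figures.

Around a high, pressure-gradient force acts outward with centrifugal, so Coriolis balances both:
fV = (1/ρ)|∂P/∂n| + V²/R  →  V² − fR·V + fR·V_g = 0
With fR = 1.05×10⁻⁴ × 777×10³ m = 81.6 m/s:
V = [fR − √((fR)² − 4 fR V_g)]/2 = [81.6 − √(81.6² − 4×81.6×17)]/2 = 24.1 m/s
Supergeostrophic (V > V_g = 17 m/s), as expected around a high.
Converting: 24.1 m/s × 3.6 = 86.9 km/h

86.9 km/h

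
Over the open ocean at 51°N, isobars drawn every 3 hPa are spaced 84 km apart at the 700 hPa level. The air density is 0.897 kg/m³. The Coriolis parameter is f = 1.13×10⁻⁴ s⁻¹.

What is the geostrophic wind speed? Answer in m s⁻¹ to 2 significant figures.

Pressure gradient: |∂P/∂n| = 300 Pa / 84000 m = 3.57×10⁻³ Pa/m
Geostrophic balance (pressure-gradient force = Coriolis force):
V_g = (1/(fρ)) |∂P/∂n| = 3.57×10⁻³ / (1.13×10⁻⁴ × 0.897) = 35.2 m/s

35 m s⁻¹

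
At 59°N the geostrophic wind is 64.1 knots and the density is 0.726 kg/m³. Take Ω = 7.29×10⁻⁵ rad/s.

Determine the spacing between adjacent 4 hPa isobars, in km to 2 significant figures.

Coriolis parameter at 59°N:
f = 2Ω sin φ = 2 × 7.29×10⁻⁵ × sin 59° = 1.25×10⁻⁴ s⁻¹
Wind speed in SI: 64.1 knots = 33.0 m/s
Geostrophic balance rearranged: |∂P/∂n| = f ρ V_g
|∂P/∂n| = 1.25×10⁻⁴ × 0.726 × 33.0 = 2.99×10⁻³ Pa/m
Isobar spacing: Δn = ΔP/|∂P/∂n| = 400 Pa / 2.99×10⁻³ Pa/m = 133692 m ≈ 130 km

130 km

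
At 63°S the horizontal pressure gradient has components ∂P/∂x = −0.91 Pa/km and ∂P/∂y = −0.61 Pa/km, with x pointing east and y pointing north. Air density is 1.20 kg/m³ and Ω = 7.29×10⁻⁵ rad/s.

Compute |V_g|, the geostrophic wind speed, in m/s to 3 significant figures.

Coriolis parameter at 63°S:
f = 2Ω sin φ = 2 × 7.29×10⁻⁵ × sin 63° = 1.30×10⁻⁴ s⁻¹
In the Southern Hemisphere f is negative: f = −1.30×10⁻⁴ s⁻¹.
Component geostrophic relations (x east, y north):
u_g = −(1/(fρ)) ∂P/∂y,  v_g = (1/(fρ)) ∂P/∂x
u_g = −(−0.61×10⁻³)/(−1.30×10⁻⁴ × 1.20) = −3.91 m/s;  v_g = (−0.91×10⁻³)/(−1.30×10⁻⁴ × 1.20) = 5.84 m/s
|V_g| = √(u_g² + v_g²) = 7.03 m/s

7.03 m/s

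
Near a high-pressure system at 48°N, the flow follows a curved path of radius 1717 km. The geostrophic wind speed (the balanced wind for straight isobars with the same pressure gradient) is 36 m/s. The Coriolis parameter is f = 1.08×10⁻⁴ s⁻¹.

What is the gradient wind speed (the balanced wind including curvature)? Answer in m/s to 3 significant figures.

Around a high, pressure-gradient force acts outward with centrifugal, so Coriolis balances both:
fV = (1/ρ)|∂P/∂n| + V²/R  →  V² − fR·V + fR·V_g = 0
With fR = 1.08×10⁻⁴ × 1717×10³ m = 185 m/s:
V = [fR − √((fR)² − 4 fR V_g)]/2 = [185 − √(185² − 4×185×36)]/2 = 48.9 m/s
Supergeostrophic (V > V_g = 36 m/s), as expected around a high.

48.9 m/s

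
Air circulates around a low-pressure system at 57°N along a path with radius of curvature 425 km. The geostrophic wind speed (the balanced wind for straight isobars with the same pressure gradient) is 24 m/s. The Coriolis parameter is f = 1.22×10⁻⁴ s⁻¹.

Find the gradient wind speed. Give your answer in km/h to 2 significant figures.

Around a low, centrifugal force acts outward with Coriolis, so pressure-gradient force balances both:
(1/ρ)|∂P/∂n| = fV + V²/R  →  V² + fR·V − fR·V_g = 0
With fR = 1.22×10⁻⁴ × 425×10³ m = 51.8 m/s:
V = [−fR + √((fR)² + 4 fR V_g)]/2 = [−51.8 + √(51.8² + 4×51.8×24)]/2 = 17.9 m/s
Subgeostrophic (V < V_g = 24 m/s), as expected around a low.
Converting: 17.9 m/s × 3.6 = 64 km/h

64 km/h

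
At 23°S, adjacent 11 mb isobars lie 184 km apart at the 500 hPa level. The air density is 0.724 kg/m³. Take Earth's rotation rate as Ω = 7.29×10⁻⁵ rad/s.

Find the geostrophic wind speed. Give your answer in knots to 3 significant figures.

282 knots

Coriolis parameter at 23°S:
f = 2Ω sin φ = 2 × 7.29×10⁻⁵ × sin 23° = 5.70×10⁻⁵ s⁻¹
Pressure gradient: |∂P/∂n| = 1100 Pa / 184000 m = 5.98×10⁻³ Pa/m
Geostrophic balance (pressure-gradient force = Coriolis force):
V_g = (1/(fρ)) |∂P/∂n| = 5.98×10⁻³ / (5.70×10⁻⁵ × 0.724) = 145 m/s
Converting: 145 m/s × 1.944 = 282 knots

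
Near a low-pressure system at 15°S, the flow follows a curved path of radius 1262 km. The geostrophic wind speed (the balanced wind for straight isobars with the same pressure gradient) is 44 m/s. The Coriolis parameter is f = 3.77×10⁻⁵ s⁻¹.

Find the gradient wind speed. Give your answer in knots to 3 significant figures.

54.0 knots

Around a low, centrifugal force acts outward with Coriolis, so pressure-gradient force balances both:
(1/ρ)|∂P/∂n| = fV + V²/R  →  V² + fR·V − fR·V_g = 0
With fR = 3.77×10⁻⁵ × 1262×10³ m = 47.6 m/s:
V = [−fR + √((fR)² + 4 fR V_g)]/2 = [−47.6 + √(47.6² + 4×47.6×44)]/2 = 27.8 m/s
Subgeostrophic (V < V_g = 44 m/s), as expected around a low.
Converting: 27.8 m/s × 1.944 = 54.0 knots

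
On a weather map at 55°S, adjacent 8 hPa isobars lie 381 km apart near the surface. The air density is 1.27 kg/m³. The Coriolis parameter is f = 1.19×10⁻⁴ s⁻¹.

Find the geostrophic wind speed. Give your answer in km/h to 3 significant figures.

50.0 km/h

Pressure gradient: |∂P/∂n| = 800 Pa / 381000 m = 2.10×10⁻³ Pa/m
Geostrophic balance (pressure-gradient force = Coriolis force):
V_g = (1/(fρ)) |∂P/∂n| = 2.10×10⁻³ / (1.19×10⁻⁴ × 1.27) = 13.9 m/s
Converting: 13.9 m/s × 3.6 = 50.0 km/h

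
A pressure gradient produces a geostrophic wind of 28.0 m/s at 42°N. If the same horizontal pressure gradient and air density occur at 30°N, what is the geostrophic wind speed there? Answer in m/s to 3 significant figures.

With the same pressure gradient and density, V_g ∝ 1/f ∝ 1/sin φ.
V₂ = V₁ · sin φ₁ / sin φ₂ = 28.0 × sin 42° / sin 30°
V₂ = 28.0 × 0.6691/0.5000 = 37.5 m/s

37.5 m/s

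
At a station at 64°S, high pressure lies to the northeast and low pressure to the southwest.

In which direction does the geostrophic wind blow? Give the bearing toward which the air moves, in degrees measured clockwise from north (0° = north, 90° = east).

The pressure-gradient force points toward the southwest (bearing 225°).
Geostrophic balance: in the Southern Hemisphere the Coriolis force deflects motion to the left, so the geostrophic wind blows 90° to the left of the pressure-gradient force (low pressure on the right).
Rotating 225° by 90° counterclockwise gives 135° — the wind blows toward the southeast.

135°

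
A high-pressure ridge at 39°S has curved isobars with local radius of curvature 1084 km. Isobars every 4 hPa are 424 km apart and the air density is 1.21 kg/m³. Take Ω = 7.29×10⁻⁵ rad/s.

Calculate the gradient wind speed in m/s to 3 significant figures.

Coriolis parameter at 39°S:
f = 2Ω sin φ = 2 × 7.29×10⁻⁵ × sin 39° = 9.18×10⁻⁵ s⁻¹
Pressure gradient: |∂P/∂n| = 400 Pa / 424000 m = 9.43×10⁻⁴ Pa/m
Geostrophic speed: V_g = |∂P/∂n|/(fρ) = 9.43×10⁻⁴/(9.18×10⁻⁵ × 1.21) = 8.50 m/s
Around a high, pressure-gradient force acts outward with centrifugal, so Coriolis balances both:
fV = (1/ρ)|∂P/∂n| + V²/R  →  V² − fR·V + fR·V_g = 0
With fR = 9.18×10⁻⁵ × 1084×10³ m = 99.5 m/s:
V = [fR − √((fR)² − 4 fR V_g)]/2 = [99.5 − √(99.5² − 4×99.5×8.5)]/2 = 9.38 m/s
Supergeostrophic (V > V_g = 8.5 m/s), as expected around a high.

9.38 m/s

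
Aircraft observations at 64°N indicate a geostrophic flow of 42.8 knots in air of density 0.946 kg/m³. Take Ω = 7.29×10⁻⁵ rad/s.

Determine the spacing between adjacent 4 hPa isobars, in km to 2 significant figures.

Coriolis parameter at 64°N:
f = 2Ω sin φ = 2 × 7.29×10⁻⁵ × sin 64° = 1.31×10⁻⁴ s⁻¹
Wind speed in SI: 42.8 knots = 22.0 m/s
Geostrophic balance rearranged: |∂P/∂n| = f ρ V_g
|∂P/∂n| = 1.31×10⁻⁴ × 0.946 × 22.0 = 2.73×10⁻³ Pa/m
Isobar spacing: Δn = ΔP/|∂P/∂n| = 400 Pa / 2.73×10⁻³ Pa/m = 146544 m ≈ 150 km

150 km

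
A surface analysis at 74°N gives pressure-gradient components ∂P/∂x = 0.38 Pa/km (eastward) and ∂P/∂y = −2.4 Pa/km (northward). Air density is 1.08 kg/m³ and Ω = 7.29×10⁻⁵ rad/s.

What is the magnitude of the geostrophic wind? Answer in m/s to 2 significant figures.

Coriolis parameter at 74°N:
f = 2Ω sin φ = 2 × 7.29×10⁻⁵ × sin 74° = 1.40×10⁻⁴ s⁻¹
Component geostrophic relations (x east, y north):
u_g = −(1/(fρ)) ∂P/∂y,  v_g = (1/(fρ)) ∂P/∂x
u_g = −(−2.4×10⁻³)/(1.40×10⁻⁴ × 1.08) = 15.9 m/s;  v_g = (0.38×10⁻³)/(1.40×10⁻⁴ × 1.08) = 2.51 m/s
|V_g| = √(u_g² + v_g²) = 16.1 m/s

16 m/s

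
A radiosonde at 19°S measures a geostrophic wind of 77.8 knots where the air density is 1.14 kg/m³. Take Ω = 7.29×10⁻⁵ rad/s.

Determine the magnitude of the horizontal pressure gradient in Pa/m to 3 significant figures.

Coriolis parameter at 19°S:
f = 2Ω sin φ = 2 × 7.29×10⁻⁵ × sin 19° = 4.75×10⁻⁵ s⁻¹
Wind speed in SI: 77.8 knots = 40.0 m/s
Geostrophic balance rearranged: |∂P/∂n| = f ρ V_g
|∂P/∂n| = 4.75×10⁻⁵ × 1.14 × 40.0 = 2.17×10⁻³ Pa/m

2.17×10⁻³ Pa/m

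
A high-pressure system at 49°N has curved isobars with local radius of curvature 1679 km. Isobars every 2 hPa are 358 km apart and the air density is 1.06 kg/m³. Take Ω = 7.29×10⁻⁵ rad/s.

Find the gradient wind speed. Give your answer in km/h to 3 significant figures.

Coriolis parameter at 49°N:
f = 2Ω sin φ = 2 × 7.29×10⁻⁵ × sin 49° = 1.10×10⁻⁴ s⁻¹
Pressure gradient: |∂P/∂n| = 200 Pa / 358000 m = 5.59×10⁻⁴ Pa/m
Geostrophic speed: V_g = |∂P/∂n|/(fρ) = 5.59×10⁻⁴/(1.10×10⁻⁴ × 1.06) = 4.79 m/s
Around a high, pressure-gradient force acts outward with centrifugal, so Coriolis balances both:
fV = (1/ρ)|∂P/∂n| + V²/R  →  V² − fR·V + fR·V_g = 0
With fR = 1.10×10⁻⁴ × 1679×10³ m = 185 m/s:
V = [fR − √((fR)² − 4 fR V_g)]/2 = [185 − √(185² − 4×185×4.79)]/2 = 4.92 m/s
Supergeostrophic (V > V_g = 4.79 m/s), as expected around a high.
Converting: 4.92 m/s × 3.6 = 17.7 km/h

17.7 km/h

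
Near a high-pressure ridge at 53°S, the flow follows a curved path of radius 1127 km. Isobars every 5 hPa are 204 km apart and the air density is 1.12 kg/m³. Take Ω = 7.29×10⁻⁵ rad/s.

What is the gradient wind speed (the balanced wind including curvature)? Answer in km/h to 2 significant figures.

82 km/h

Coriolis parameter at 53°S:
f = 2Ω sin φ = 2 × 7.29×10⁻⁵ × sin 53° = 1.16×10⁻⁴ s⁻¹
Pressure gradient: |∂P/∂n| = 500 Pa / 204000 m = 2.45×10⁻³ Pa/m
Geostrophic speed: V_g = |∂P/∂n|/(fρ) = 2.45×10⁻³/(1.16×10⁻⁴ × 1.12) = 18.8 m/s
Around a high, pressure-gradient force acts outward with centrifugal, so Coriolis balances both:
fV = (1/ρ)|∂P/∂n| + V²/R  →  V² − fR·V + fR·V_g = 0
With fR = 1.16×10⁻⁴ × 1127×10³ m = 131 m/s:
V = [fR − √((fR)² − 4 fR V_g)]/2 = [131 − √(131² − 4×131×18.8)]/2 = 22.7 m/s
Supergeostrophic (V > V_g = 18.8 m/s), as expected around a high.
Converting: 22.7 m/s × 3.6 = 82 km/h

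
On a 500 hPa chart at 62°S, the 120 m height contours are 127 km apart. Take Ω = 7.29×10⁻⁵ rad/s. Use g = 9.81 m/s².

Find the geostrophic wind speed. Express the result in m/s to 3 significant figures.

Coriolis parameter at 62°S:
f = 2Ω sin φ = 2 × 7.29×10⁻⁵ × sin 62° = 1.29×10⁻⁴ s⁻¹
Height gradient: |∂Z/∂n| = 120 m / 127000 m = 9.45×10⁻⁴
On a pressure surface, geostrophic balance gives V_g = (g/f)|∂Z/∂n|:
V_g = 9.81 × 9.45×10⁻⁴ / 1.29×10⁻⁴ = 72.0 m/s

72.0 m/s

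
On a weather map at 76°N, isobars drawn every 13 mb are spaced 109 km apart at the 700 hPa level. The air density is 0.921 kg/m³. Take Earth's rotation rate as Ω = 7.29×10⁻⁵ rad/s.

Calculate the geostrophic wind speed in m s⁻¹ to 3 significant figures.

Coriolis parameter at 76°N:
f = 2Ω sin φ = 2 × 7.29×10⁻⁵ × sin 76° = 1.41×10⁻⁴ s⁻¹
Pressure gradient: |∂P/∂n| = 1300 Pa / 109000 m = 1.19×10⁻² Pa/m
Geostrophic balance (pressure-gradient force = Coriolis force):
V_g = (1/(fρ)) |∂P/∂n| = 1.19×10⁻² / (1.41×10⁻⁴ × 0.921) = 91.5 m/s

91.5 m s⁻¹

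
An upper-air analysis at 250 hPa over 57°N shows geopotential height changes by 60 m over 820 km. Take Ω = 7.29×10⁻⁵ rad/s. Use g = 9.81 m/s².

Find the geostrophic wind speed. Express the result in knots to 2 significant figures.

11 knots

Coriolis parameter at 57°N:
f = 2Ω sin φ = 2 × 7.29×10⁻⁵ × sin 57° = 1.22×10⁻⁴ s⁻¹
Height gradient: |∂Z/∂n| = 60 m / 820000 m = 7.32×10⁻⁵
On a pressure surface, geostrophic balance gives V_g = (g/f)|∂Z/∂n|:
V_g = 9.81 × 7.32×10⁻⁵ / 1.22×10⁻⁴ = 5.87 m/s
Converting: 5.87 m/s × 1.944 = 11 knots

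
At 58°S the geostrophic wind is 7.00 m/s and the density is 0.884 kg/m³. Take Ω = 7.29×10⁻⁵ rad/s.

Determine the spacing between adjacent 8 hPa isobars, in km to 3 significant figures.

Coriolis parameter at 58°S:
f = 2Ω sin φ = 2 × 7.29×10⁻⁵ × sin 58° = 1.24×10⁻⁴ s⁻¹
Geostrophic balance rearranged: |∂P/∂n| = f ρ V_g
|∂P/∂n| = 1.24×10⁻⁴ × 0.884 × 7.00 = 7.65×10⁻⁴ Pa/m
Isobar spacing: Δn = ΔP/|∂P/∂n| = 800 Pa / 7.65×10⁻⁴ Pa/m = 1045591 m ≈ 1050 km

1050 km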